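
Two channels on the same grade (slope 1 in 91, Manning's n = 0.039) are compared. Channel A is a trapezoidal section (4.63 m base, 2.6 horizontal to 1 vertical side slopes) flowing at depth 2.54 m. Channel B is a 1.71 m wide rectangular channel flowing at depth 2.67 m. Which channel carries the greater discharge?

Channel A: With bottom width b = 4.63 m and side slope z = 2.6: A = (b + zy)y = (4.63 + 2.6×2.54)×2.54 = 28.53 m²; P = b + 2y√(1+z²) = 4.63 + 2×2.54×2.786 = 18.78 m. Hydraulic radius R = A/P = 28.53/18.78 = 1.519 m. Q_A = (1/0.039)·28.53·1.519^(2/3)·√0.01099 = 101.4 m³/s.
Channel B: Flow area A = b·y = 1.71 × 2.67 = 4.566 m². Wetted perimeter P = b + 2y = 1.71 + 2×2.67 = 7.05 m. Hydraulic radius R = A/P = 4.566/7.05 = 0.6476 m. Q_B = (1/0.039)·4.566·0.6476^(2/3)·√0.01099 = 9.186 m³/s.
Q_A = 101.4 m³/s vs Q_B = 9.186 m³/s, so channel A carries more.

channel A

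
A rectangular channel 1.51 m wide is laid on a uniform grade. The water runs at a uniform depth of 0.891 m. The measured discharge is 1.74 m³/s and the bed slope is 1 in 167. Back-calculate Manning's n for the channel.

n = 0.033

Flow area A = b·y = 1.51 × 0.891 = 1.345 m². Wetted perimeter P = b + 2y = 1.51 + 2×0.891 = 3.292 m.
Hydraulic radius R = A/P = 1.345/3.292 = 0.4087 m.
Rearranging Manning's equation: n = (1/Q) A R^(2/3) S^(1/2) = (1/1.74) × 1.345 × 0.4087^(2/3) × √0.005988 = 0.033.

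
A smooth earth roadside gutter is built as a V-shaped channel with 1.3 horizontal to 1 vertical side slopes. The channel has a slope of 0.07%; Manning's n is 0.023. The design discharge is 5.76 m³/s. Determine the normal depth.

Manning's equation rearranged: A R^(2/3) = nQ / (1·√S) = 0.023 × 5.76 / (√0.0007) = 5.007.
Try y = 2.36 m: A R^(2/3) = 6.925 — too large.
Try y = 2.09 m: A R^(2/3) = 5.008 — matches.

y_n = 2.09 m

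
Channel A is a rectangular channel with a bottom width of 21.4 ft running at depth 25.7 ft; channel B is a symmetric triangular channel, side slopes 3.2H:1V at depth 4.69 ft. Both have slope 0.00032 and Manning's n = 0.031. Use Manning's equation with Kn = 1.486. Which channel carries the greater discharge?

Channel A: Flow area A = b·y = 21.4 × 25.7 = 550 ft². Wetted perimeter P = b + 2y = 21.4 + 2×25.7 = 72.8 ft. Hydraulic radius R = A/P = 550/72.8 = 7.555 ft. Q_A = (1.486/0.031)·550·7.555^(2/3)·√0.00032 = 1816 ft³/s.
Channel B: For a triangular section with side slope z = 3.2: A = zy² = 3.2×4.69² = 70.39 ft²; P = 2y√(1+z²) = 2×4.69×3.353 = 31.45 ft. Hydraulic radius R = A/P = 70.39/31.45 = 2.238 ft. Q_B = (1.486/0.031)·70.39·2.238^(2/3)·√0.00032 = 103.3 ft³/s.
Q_A = 1816 ft³/s vs Q_B = 103.3 ft³/s, so channel A carries more.

channel A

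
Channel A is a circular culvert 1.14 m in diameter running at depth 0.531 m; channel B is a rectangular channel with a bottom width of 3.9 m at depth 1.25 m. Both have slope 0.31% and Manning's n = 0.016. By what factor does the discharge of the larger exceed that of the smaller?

Channel A: For a circular section of diameter D = 1.14 m at depth y = 0.531 m, the central angle is θ = 2 arccos(1 − 2y/D) = 3.005 rad. Then A = (D²/8)(θ − sin θ) = 0.4659 m² and P = Dθ/2 = 1.713 m. Hydraulic radius R = A/P = 0.4659/1.713 = 0.2721 m. Q_A = (1/0.016)·0.4659·0.2721^(2/3)·√0.0031 = 0.6807 m³/s.
Channel B: Flow area A = b·y = 3.9 × 1.25 = 4.875 m². Wetted perimeter P = b + 2y = 3.9 + 2×1.25 = 6.4 m. Hydraulic radius R = A/P = 4.875/6.4 = 0.7617 m. Q_B = (1/0.016)·4.875·0.7617^(2/3)·√0.0031 = 14.15 m³/s.
The larger discharge is 14.15 m³/s and the smaller is 0.6807 m³/s; the ratio is 20.8.

20.8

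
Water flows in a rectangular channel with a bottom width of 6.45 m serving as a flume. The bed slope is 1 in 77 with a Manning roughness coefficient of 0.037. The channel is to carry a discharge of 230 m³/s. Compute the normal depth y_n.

y_n = 6.86 m

Manning's equation rearranged: A R^(2/3) = nQ / (1·√S) = 0.037 × 230 / (√0.01299) = 74.67.
Trying y = 7.85 m: A R^(2/3) = 87.86 — over.
Trying y = 6.15 m: A R^(2/3) = 65.37 — short.
Trying y = 6.86 m: A R^(2/3) = 74.7 — ≈ 74.67.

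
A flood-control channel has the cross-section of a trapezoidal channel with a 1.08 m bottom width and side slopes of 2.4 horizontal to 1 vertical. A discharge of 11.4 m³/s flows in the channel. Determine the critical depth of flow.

At critical depth, Q² T / (g A³) = 1, i.e. A³/T = Q²/g = 11.4²/9.81 = 13.25.
Trying y = 1.44 m: A³/T = 34.87 — too large.
Trying y = 0.978 m: A³/T = 6.521 — too small.
Trying y = 1.15 m: A³/T = 13.05 — ≈ 13.25.

y_c = 1.15 m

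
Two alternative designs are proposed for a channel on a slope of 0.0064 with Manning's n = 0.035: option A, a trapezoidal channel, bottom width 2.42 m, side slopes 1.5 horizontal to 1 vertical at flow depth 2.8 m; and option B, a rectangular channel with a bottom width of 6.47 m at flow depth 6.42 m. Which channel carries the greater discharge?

Channel A: With bottom width b = 2.42 m and side slope z = 1.5: A = (b + zy)y = (2.42 + 1.5×2.8)×2.8 = 18.54 m²; P = b + 2y√(1+z²) = 2.42 + 2×2.8×1.803 = 12.52 m. Hydraulic radius R = A/P = 18.54/12.52 = 1.481 m. Q_A = (1/0.035)·18.54·1.481^(2/3)·√0.0064 = 55.05 m³/s.
Channel B: Flow area A = b·y = 6.47 × 6.42 = 41.54 m². Wetted perimeter P = b + 2y = 6.47 + 2×6.42 = 19.31 m. Hydraulic radius R = A/P = 41.54/19.31 = 2.151 m. Q_B = (1/0.035)·41.54·2.151^(2/3)·√0.0064 = 158.2 m³/s.
Q_A = 55.05 m³/s vs Q_B = 158.2 m³/s, so channel B carries more.

channel B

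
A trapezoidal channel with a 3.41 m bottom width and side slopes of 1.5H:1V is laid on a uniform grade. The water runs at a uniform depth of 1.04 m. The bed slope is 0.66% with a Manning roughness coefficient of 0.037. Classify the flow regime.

subcritical

With bottom width b = 3.41 m and side slope z = 1.5: A = (b + zy)y = (3.41 + 1.5×1.04)×1.04 = 5.169 m²; P = b + 2y√(1+z²) = 3.41 + 2×1.04×1.803 = 7.16 m.
Hydraulic radius R = A/P = 5.169/7.16 = 0.7219 m.
V = (1/n) R^(2/3) √S = (1/0.037) × 0.7219^(2/3) × √0.0066 = 1.767 m/s. Hydraulic depth D_h = A/T = 5.169/6.53 = 0.7915 m.
Froude number Fr = V/√(g·D_h) = 1.767/√(9.81×0.7915) = 0.634, which is less than 1, so the flow is subcritical.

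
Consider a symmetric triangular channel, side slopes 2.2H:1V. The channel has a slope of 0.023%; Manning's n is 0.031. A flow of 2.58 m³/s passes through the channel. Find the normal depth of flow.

Manning's equation rearranged: A R^(2/3) = nQ / (1·√S) = 0.031 × 2.58 / (√0.00023) = 5.274.
Trying y = 1.47 m: A R^(2/3) = 3.637 — short.
Trying y = 1.87 m: A R^(2/3) = 6.91 — over.
Trying y = 1.69 m: A R^(2/3) = 5.275 — close enough.

y_n = 1.69 m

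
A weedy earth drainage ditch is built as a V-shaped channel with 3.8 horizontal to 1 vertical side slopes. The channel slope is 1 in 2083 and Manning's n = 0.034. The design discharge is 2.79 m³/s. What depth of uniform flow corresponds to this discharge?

Manning's equation rearranged: A R^(2/3) = nQ / (1·√S) = 0.034 × 2.79 / (√0.0004801) = 4.329.
Trying y = 1.13 m: A R^(2/3) = 3.243 — short.
Trying y = 1.26 m: A R^(2/3) = 4.336 — close enough.

y_n = 1.26 m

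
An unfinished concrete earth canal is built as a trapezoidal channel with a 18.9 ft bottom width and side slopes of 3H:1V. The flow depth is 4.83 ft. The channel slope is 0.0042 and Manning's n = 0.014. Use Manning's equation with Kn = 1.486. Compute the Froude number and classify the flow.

supercritical

With bottom width b = 18.9 ft and side slope z = 3: A = (b + zy)y = (18.9 + 3×4.83)×4.83 = 161.3 ft²; P = b + 2y√(1+z²) = 18.9 + 2×4.83×3.162 = 49.45 ft.
Hydraulic radius R = A/P = 161.3/49.45 = 3.262 ft.
V = (1.486/n) R^(2/3) √S = (1.486/0.014) × 3.262^(2/3) × √0.0042 = 15.13 ft/s. Hydraulic depth D_h = A/T = 161.3/47.88 = 3.368 ft.
Froude number Fr = V/√(g·D_h) = 15.13/√(32.2×3.368) = 1.45, which is greater than 1, so the flow is supercritical.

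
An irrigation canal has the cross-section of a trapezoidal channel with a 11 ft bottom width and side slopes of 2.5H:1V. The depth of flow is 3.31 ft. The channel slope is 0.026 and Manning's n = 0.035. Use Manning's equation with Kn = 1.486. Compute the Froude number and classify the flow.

supercritical

With bottom width b = 11 ft and side slope z = 2.5: A = (b + zy)y = (11 + 2.5×3.31)×3.31 = 63.8 ft²; P = b + 2y√(1+z²) = 11 + 2×3.31×2.693 = 28.82 ft.
Hydraulic radius R = A/P = 63.8/28.82 = 2.213 ft.
V = (1.486/n) R^(2/3) √S = (1.486/0.035) × 2.213^(2/3) × √0.026 = 11.63 ft/s. Hydraulic depth D_h = A/T = 63.8/27.55 = 2.316 ft.
Froude number Fr = V/√(g·D_h) = 11.63/√(32.2×2.316) = 1.35, which is greater than 1, so the flow is supercritical.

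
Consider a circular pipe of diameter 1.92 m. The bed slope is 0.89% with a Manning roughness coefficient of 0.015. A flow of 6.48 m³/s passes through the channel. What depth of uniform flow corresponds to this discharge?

Manning's equation rearranged: A R^(2/3) = nQ / (1·√S) = 0.015 × 6.48 / (√0.0089) = 1.03.
Try y = 1.33 m: A R^(2/3) = 1.466 — over.
Try y = 0.853 m: A R^(2/3) = 0.7227 — short.
Try y = 1.05 m: A R^(2/3) = 1.03 — matches.

y_n = 1.05 m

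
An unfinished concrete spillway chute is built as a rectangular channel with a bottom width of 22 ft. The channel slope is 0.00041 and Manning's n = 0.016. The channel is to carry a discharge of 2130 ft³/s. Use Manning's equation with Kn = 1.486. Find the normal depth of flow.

y_n = 15 ft

Manning's equation rearranged: A R^(2/3) = nQ / (1.486·√S) = 0.016 × 2130 / (1.486 × √0.00041) = 1133.
At y = 17 ft: A R^(2/3) = 1326 — over.
At y = 15 ft: A R^(2/3) = 1131 — matches.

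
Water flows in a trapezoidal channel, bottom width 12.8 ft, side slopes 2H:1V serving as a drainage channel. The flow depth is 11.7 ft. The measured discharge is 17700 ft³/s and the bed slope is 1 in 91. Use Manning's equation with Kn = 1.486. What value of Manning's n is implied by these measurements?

With bottom width b = 12.8 ft and side slope z = 2: A = (b + zy)y = (12.8 + 2×11.7)×11.7 = 423.5 ft²; P = b + 2y√(1+z²) = 12.8 + 2×11.7×2.236 = 65.12 ft.
Hydraulic radius R = A/P = 423.5/65.12 = 6.504 ft.
Rearranging Manning's equation: n = (1.486/Q) A R^(2/3) S^(1/2) = (1.486/17700) × 423.5 × 6.504^(2/3) × √0.01099 = 0.013.

n = 0.013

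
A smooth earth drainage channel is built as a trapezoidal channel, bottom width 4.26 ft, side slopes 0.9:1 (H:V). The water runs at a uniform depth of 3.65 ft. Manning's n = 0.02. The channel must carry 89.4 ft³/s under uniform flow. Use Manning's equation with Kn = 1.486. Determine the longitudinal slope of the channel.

S = 0.000781

With bottom width b = 4.26 ft and side slope z = 0.9: A = (b + zy)y = (4.26 + 0.9×3.65)×3.65 = 27.54 ft²; P = b + 2y√(1+z²) = 4.26 + 2×3.65×1.345 = 14.08 ft.
Hydraulic radius R = A/P = 27.54/14.08 = 1.956 ft.
From Manning's equation, S = [nQ / (1.486 A R^(2/3))]² = [0.02 × 89.4 / (1.486 × 27.54 × 1.956^(2/3))]² = 0.000781.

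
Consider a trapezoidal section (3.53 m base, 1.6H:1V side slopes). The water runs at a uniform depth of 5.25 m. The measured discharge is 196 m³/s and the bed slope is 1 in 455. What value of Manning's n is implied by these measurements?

With bottom width b = 3.53 m and side slope z = 1.6: A = (b + zy)y = (3.53 + 1.6×5.25)×5.25 = 62.63 m²; P = b + 2y√(1+z²) = 3.53 + 2×5.25×1.887 = 23.34 m.
Hydraulic radius R = A/P = 62.63/23.34 = 2.683 m.
Rearranging Manning's equation: n = (1/Q) A R^(2/3) S^(1/2) = (1/196) × 62.63 × 2.683^(2/3) × √0.002198 = 0.0289.

n = 0.0289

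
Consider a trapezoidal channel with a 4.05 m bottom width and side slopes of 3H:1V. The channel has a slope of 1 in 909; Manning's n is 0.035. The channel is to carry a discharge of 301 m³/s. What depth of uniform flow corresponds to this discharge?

y_n = 6.28 m

Manning's equation rearranged: A R^(2/3) = nQ / (1·√S) = 0.035 × 301 / (√0.0011) = 317.6.
Try y = 7.4 m: A R^(2/3) = 474.7 — over.
Try y = 6.28 m: A R^(2/3) = 317.6 — ≈ 317.6.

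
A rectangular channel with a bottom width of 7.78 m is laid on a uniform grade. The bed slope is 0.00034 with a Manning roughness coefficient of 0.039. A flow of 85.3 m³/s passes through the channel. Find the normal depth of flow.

Manning's equation rearranged: A R^(2/3) = nQ / (1·√S) = 0.039 × 85.3 / (√0.00034) = 180.4.
Trying y = 12.8 m: A R^(2/3) = 206.4 — too large.
Trying y = 11.4 m: A R^(2/3) = 180.4 — matches.

y_n = 11.4 m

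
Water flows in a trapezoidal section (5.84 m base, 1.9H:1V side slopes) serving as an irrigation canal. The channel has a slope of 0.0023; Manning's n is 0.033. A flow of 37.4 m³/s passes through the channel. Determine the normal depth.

y_n = 2.1 m

Manning's equation rearranged: A R^(2/3) = nQ / (1·√S) = 0.033 × 37.4 / (√0.0023) = 25.73.
Try y = 2.54 m: A R^(2/3) = 37.33 — high.
Try y = 1.44 m: A R^(2/3) = 12.57 — low.
Try y = 2.1 m: A R^(2/3) = 25.7 — close enough.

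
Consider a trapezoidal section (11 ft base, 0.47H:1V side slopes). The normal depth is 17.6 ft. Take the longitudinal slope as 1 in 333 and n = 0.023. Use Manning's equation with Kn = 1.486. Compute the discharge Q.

With bottom width b = 11 ft and side slope z = 0.47: A = (b + zy)y = (11 + 0.47×17.6)×17.6 = 339.2 ft²; P = b + 2y√(1+z²) = 11 + 2×17.6×1.105 = 49.89 ft.
Hydraulic radius R = A/P = 339.2/49.89 = 6.798 ft.
Manning's equation: Q = (1.486/n) A R^(2/3) S^(1/2) = (1.486/0.023) × 339.2 × 6.798^(2/3) × 0.003003^(1/2) = 4310 ft³/s.

Q = 4310 ft³/s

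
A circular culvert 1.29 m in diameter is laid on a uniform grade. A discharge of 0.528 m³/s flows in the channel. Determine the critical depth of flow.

y_c = 0.381 m

At critical depth, Q² T / (g A³) = 1, i.e. A³/T = Q²/g = 0.528²/9.81 = 0.02842.
Try y = 0.462 m: A³/T = 0.06016 — too large.
Try y = 0.296 m: A³/T = 0.01069 — too small.
Try y = 0.381 m: A³/T = 0.02855 — matches.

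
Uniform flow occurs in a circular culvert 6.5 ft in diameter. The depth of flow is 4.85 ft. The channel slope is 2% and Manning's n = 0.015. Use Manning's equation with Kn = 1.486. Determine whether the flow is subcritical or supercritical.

supercritical

For a circular section of diameter D = 6.5 ft at depth y = 4.85 ft, the central angle is θ = 2 arccos(1 − 2y/D) = 4.171 rad. Then A = (D²/8)(θ − sin θ) = 26.55 ft² and P = Dθ/2 = 13.56 ft.
Hydraulic radius R = A/P = 26.55/13.56 = 1.959 ft.
V = (1.486/n) R^(2/3) √S = (1.486/0.015) × 1.959^(2/3) × √0.02 = 21.93 ft/s. Hydraulic depth D_h = A/T = 26.55/5.658 = 4.694 ft.
Froude number Fr = V/√(g·D_h) = 21.93/√(32.2×4.694) = 1.78, which is greater than 1, so the flow is supercritical.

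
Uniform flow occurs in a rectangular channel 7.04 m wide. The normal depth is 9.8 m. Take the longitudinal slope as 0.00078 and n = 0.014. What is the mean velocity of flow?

V = 3.76 m/s

Flow area A = b·y = 7.04 × 9.8 = 68.99 m². Wetted perimeter P = b + 2y = 7.04 + 2×9.8 = 26.64 m.
Hydraulic radius R = A/P = 68.99/26.64 = 2.59 m.
From Manning's equation, V = (1/n) R^(2/3) S^(1/2) = (1/0.014) × 2.59^(2/3) × 0.00078^(1/2) = 3.76 m/s.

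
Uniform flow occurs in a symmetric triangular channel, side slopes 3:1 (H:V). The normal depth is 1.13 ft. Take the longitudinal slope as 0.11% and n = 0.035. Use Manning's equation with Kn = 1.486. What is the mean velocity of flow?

For a triangular section with side slope z = 3: A = zy² = 3×1.13² = 3.831 ft²; P = 2y√(1+z²) = 2×1.13×3.162 = 7.147 ft.
Hydraulic radius R = A/P = 3.831/7.147 = 0.536 ft.
From Manning's equation, V = (1.486/n) R^(2/3) S^(1/2) = (1.486/0.035) × 0.536^(2/3) × 0.0011^(1/2) = 0.929 ft/s.

V = 0.929 ft/s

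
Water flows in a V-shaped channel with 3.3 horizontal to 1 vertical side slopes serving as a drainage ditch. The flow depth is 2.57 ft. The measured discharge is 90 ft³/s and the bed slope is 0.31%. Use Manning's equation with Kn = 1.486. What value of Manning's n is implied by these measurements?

For a triangular section with side slope z = 3.3: A = zy² = 3.3×2.57² = 21.8 ft²; P = 2y√(1+z²) = 2×2.57×3.448 = 17.72 ft.
Hydraulic radius R = A/P = 21.8/17.72 = 1.23 ft.
Rearranging Manning's equation: n = (1.486/Q) A R^(2/3) S^(1/2) = (1.486/90) × 21.8 × 1.23^(2/3) × √0.0031 = 0.023.

n = 0.023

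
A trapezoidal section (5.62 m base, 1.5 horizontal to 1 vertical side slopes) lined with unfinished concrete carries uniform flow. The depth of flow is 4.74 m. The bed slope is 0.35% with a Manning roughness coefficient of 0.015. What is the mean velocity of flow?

With bottom width b = 5.62 m and side slope z = 1.5: A = (b + zy)y = (5.62 + 1.5×4.74)×4.74 = 60.34 m²; P = b + 2y√(1+z²) = 5.62 + 2×4.74×1.803 = 22.71 m.
Hydraulic radius R = A/P = 60.34/22.71 = 2.657 m.
From Manning's equation, V = (1/n) R^(2/3) S^(1/2) = (1/0.015) × 2.657^(2/3) × 0.0035^(1/2) = 7.57 m/s.

V = 7.57 m/s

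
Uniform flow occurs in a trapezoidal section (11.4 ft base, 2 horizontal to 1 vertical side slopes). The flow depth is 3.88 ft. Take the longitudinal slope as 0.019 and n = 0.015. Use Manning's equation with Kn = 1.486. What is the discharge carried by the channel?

With bottom width b = 11.4 ft and side slope z = 2: A = (b + zy)y = (11.4 + 2×3.88)×3.88 = 74.34 ft²; P = b + 2y√(1+z²) = 11.4 + 2×3.88×2.236 = 28.75 ft.
Hydraulic radius R = A/P = 74.34/28.75 = 2.586 ft.
Manning's equation: Q = (1.486/n) A R^(2/3) S^(1/2) = (1.486/0.015) × 74.34 × 2.586^(2/3) × 0.019^(1/2) = 1910 ft³/s.

Q = 1910 ft³/s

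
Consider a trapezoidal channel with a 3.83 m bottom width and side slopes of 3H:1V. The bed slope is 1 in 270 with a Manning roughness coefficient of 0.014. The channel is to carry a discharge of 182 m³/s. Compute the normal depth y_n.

Manning's equation rearranged: A R^(2/3) = nQ / (1·√S) = 0.014 × 182 / (√0.003704) = 41.87.
Trying y = 2.19 m: A R^(2/3) = 26.96 — short.
Trying y = 3.08 m: A R^(2/3) = 57.95 — over.
Trying y = 2.67 m: A R^(2/3) = 41.9 — close enough.

y_n = 2.67 m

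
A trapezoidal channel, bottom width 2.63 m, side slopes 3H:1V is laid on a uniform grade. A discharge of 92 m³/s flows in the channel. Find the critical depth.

At critical depth, Q² T / (g A³) = 1, i.e. A³/T = Q²/g = 92²/9.81 = 862.8.
Trying y = 1.72 m: A³/T = 185.7 — short.
Trying y = 3.07 m: A³/T = 2281 — over.
Trying y = 2.46 m: A³/T = 858.6 — matches.

y_c = 2.46 m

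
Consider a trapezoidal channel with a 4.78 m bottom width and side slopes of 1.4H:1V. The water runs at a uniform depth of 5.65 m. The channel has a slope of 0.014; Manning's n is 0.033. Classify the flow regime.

With bottom width b = 4.78 m and side slope z = 1.4: A = (b + zy)y = (4.78 + 1.4×5.65)×5.65 = 71.7 m²; P = b + 2y√(1+z²) = 4.78 + 2×5.65×1.72 = 24.22 m.
Hydraulic radius R = A/P = 71.7/24.22 = 2.96 m.
V = (1/n) R^(2/3) √S = (1/0.033) × 2.96^(2/3) × √0.014 = 7.392 m/s. Hydraulic depth D_h = A/T = 71.7/20.6 = 3.481 m.
Froude number Fr = V/√(g·D_h) = 7.392/√(9.81×3.481) = 1.27, which is greater than 1, so the flow is supercritical.

supercritical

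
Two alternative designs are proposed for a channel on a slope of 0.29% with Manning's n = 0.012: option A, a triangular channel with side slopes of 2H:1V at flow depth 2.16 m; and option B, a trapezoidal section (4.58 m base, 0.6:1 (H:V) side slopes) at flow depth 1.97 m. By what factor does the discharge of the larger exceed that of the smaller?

1.43

Channel A: For a triangular section with side slope z = 2: A = zy² = 2×2.16² = 9.331 m²; P = 2y√(1+z²) = 2×2.16×2.236 = 9.66 m. Hydraulic radius R = A/P = 9.331/9.66 = 0.966 m. Q_A = (1/0.012)·9.331·0.966^(2/3)·√0.0029 = 40.92 m³/s.
Channel B: With bottom width b = 4.58 m and side slope z = 0.6: A = (b + zy)y = (4.58 + 0.6×1.97)×1.97 = 11.35 m²; P = b + 2y√(1+z²) = 4.58 + 2×1.97×1.166 = 9.175 m. Hydraulic radius R = A/P = 11.35/9.175 = 1.237 m. Q_B = (1/0.012)·11.35·1.237^(2/3)·√0.0029 = 58.71 m³/s.
The larger discharge is 58.71 m³/s and the smaller is 40.92 m³/s; the ratio is 1.43.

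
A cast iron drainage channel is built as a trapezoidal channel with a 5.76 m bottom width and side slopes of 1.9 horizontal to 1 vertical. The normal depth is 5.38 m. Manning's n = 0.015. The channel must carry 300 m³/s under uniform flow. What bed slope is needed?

S = 0.000639

With bottom width b = 5.76 m and side slope z = 1.9: A = (b + zy)y = (5.76 + 1.9×5.38)×5.38 = 85.98 m²; P = b + 2y√(1+z²) = 5.76 + 2×5.38×2.147 = 28.86 m.
Hydraulic radius R = A/P = 85.98/28.86 = 2.979 m.
From Manning's equation, S = [nQ / (1 A R^(2/3))]² = [0.015 × 300 / (1 × 85.98 × 2.979^(2/3))]² = 0.000639.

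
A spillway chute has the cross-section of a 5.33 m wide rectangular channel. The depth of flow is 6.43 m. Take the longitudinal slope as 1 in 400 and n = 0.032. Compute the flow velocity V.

V = 2.38 m/s

Flow area A = b·y = 5.33 × 6.43 = 34.27 m². Wetted perimeter P = b + 2y = 5.33 + 2×6.43 = 18.19 m.
Hydraulic radius R = A/P = 34.27/18.19 = 1.884 m.
From Manning's equation, V = (1/n) R^(2/3) S^(1/2) = (1/0.032) × 1.884^(2/3) × 0.0025^(1/2) = 2.38 m/s.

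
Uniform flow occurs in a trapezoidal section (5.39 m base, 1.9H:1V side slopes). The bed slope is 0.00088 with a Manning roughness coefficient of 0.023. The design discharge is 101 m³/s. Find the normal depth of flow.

y_n = 3.73 m

Manning's equation rearranged: A R^(2/3) = nQ / (1·√S) = 0.023 × 101 / (√0.00088) = 78.31.
Try y = 2.83 m: A R^(2/3) = 44.03 — too small.
Try y = 4.39 m: A R^(2/3) = 110.6 — too large.
Try y = 3.73 m: A R^(2/3) = 78.1 — matches.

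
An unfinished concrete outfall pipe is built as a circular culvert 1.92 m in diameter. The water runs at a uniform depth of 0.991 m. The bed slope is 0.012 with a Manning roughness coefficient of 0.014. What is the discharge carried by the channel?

For a circular section of diameter D = 1.92 m at depth y = 0.991 m, the central angle is θ = 2 arccos(1 − 2y/D) = 3.206 rad. Then A = (D²/8)(θ − sin θ) = 1.507 m² and P = Dθ/2 = 3.078 m.
Hydraulic radius R = A/P = 1.507/3.078 = 0.4897 m.
Manning's equation: Q = (1/n) A R^(2/3) S^(1/2) = (1/0.014) × 1.507 × 0.4897^(2/3) × 0.012^(1/2) = 7.33 m³/s.

Q = 7.33 m³/s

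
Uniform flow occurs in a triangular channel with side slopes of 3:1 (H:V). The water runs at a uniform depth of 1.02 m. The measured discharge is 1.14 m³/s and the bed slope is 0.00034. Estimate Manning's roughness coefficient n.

For a triangular section with side slope z = 3: A = zy² = 3×1.02² = 3.121 m²; P = 2y√(1+z²) = 2×1.02×3.162 = 6.451 m.
Hydraulic radius R = A/P = 3.121/6.451 = 0.4838 m.
Rearranging Manning's equation: n = (1/Q) A R^(2/3) S^(1/2) = (1/1.14) × 3.121 × 0.4838^(2/3) × √0.00034 = 0.0311.

n = 0.0311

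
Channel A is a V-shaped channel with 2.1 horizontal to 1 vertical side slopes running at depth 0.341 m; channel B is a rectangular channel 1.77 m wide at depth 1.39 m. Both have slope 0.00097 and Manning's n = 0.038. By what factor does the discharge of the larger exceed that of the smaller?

23.3

Channel A: For a triangular section with side slope z = 2.1: A = zy² = 2.1×0.341² = 0.2442 m²; P = 2y√(1+z²) = 2×0.341×2.326 = 1.586 m. Hydraulic radius R = A/P = 0.2442/1.586 = 0.1539 m. Q_A = (1/0.038)·0.2442·0.1539^(2/3)·√0.00097 = 0.05749 m³/s.
Channel B: Flow area A = b·y = 1.77 × 1.39 = 2.46 m². Wetted perimeter P = b + 2y = 1.77 + 2×1.39 = 4.55 m. Hydraulic radius R = A/P = 2.46/4.55 = 0.5407 m. Q_B = (1/0.038)·2.46·0.5407^(2/3)·√0.00097 = 1.338 m³/s.
The larger discharge is 1.338 m³/s and the smaller is 0.05749 m³/s; the ratio is 23.3.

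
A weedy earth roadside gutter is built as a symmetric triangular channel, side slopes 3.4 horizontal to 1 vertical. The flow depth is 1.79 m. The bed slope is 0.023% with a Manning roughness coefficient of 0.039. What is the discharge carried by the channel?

For a triangular section with side slope z = 3.4: A = zy² = 3.4×1.79² = 10.89 m²; P = 2y√(1+z²) = 2×1.79×3.544 = 12.69 m.
Hydraulic radius R = A/P = 10.89/12.69 = 0.8586 m.
Manning's equation: Q = (1/n) A R^(2/3) S^(1/2) = (1/0.039) × 10.89 × 0.8586^(2/3) × 0.00023^(1/2) = 3.83 m³/s.

Q = 3.83 m³/s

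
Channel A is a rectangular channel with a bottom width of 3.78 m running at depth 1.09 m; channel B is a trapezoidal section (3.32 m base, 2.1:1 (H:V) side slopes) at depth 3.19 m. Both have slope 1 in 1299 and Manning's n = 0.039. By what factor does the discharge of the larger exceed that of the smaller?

Channel A: Flow area A = b·y = 3.78 × 1.09 = 4.12 m². Wetted perimeter P = b + 2y = 3.78 + 2×1.09 = 5.96 m. Hydraulic radius R = A/P = 4.12/5.96 = 0.6913 m. Q_A = (1/0.039)·4.12·0.6913^(2/3)·√0.0007698 = 2.292 m³/s.
Channel B: With bottom width b = 3.32 m and side slope z = 2.1: A = (b + zy)y = (3.32 + 2.1×3.19)×3.19 = 31.96 m²; P = b + 2y√(1+z²) = 3.32 + 2×3.19×2.326 = 18.16 m. Hydraulic radius R = A/P = 31.96/18.16 = 1.76 m. Q_B = (1/0.039)·31.96·1.76^(2/3)·√0.0007698 = 33.15 m³/s.
The larger discharge is 33.15 m³/s and the smaller is 2.292 m³/s; the ratio is 14.5.

14.5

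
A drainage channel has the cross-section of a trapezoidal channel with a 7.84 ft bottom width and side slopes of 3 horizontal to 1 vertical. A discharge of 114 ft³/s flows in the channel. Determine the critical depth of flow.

y_c = 1.53 ft

At critical depth, Q² T / (g A³) = 1, i.e. A³/T = Q²/g = 114²/32.2 = 403.6.
Try y = 1.32 ft: A³/T = 239.8 — short.
Try y = 1.78 ft: A³/T = 697.2 — over.
Try y = 1.53 ft: A³/T = 404.1 — close enough.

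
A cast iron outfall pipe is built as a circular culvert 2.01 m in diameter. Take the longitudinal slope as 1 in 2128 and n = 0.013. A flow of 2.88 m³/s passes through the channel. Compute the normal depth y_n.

y_n = 1.44 m

Manning's equation rearranged: A R^(2/3) = nQ / (1·√S) = 0.013 × 2.88 / (√0.0004699) = 1.727.
Try y = 1.27 m: A R^(2/3) = 1.456 — too small.
Try y = 1.83 m: A R^(2/3) = 2.147 — too large.
Try y = 1.44 m: A R^(2/3) = 1.73 — matches.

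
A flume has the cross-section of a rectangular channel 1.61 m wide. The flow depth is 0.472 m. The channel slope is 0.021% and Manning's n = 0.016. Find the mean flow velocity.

Flow area A = b·y = 1.61 × 0.472 = 0.7599 m². Wetted perimeter P = b + 2y = 1.61 + 2×0.472 = 2.554 m.
Hydraulic radius R = A/P = 0.7599/2.554 = 0.2975 m.
From Manning's equation, V = (1/n) R^(2/3) S^(1/2) = (1/0.016) × 0.2975^(2/3) × 0.00021^(1/2) = 0.404 m/s.

V = 0.404 m/s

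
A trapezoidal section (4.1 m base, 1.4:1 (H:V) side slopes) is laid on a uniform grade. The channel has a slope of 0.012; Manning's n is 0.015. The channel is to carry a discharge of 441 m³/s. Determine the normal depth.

y_n = 3.86 m

Manning's equation rearranged: A R^(2/3) = nQ / (1·√S) = 0.015 × 441 / (√0.012) = 60.39.
Trying y = 4.92 m: A R^(2/3) = 101.5 — high.
Trying y = 3.29 m: A R^(2/3) = 43.28 — low.
Trying y = 3.86 m: A R^(2/3) = 60.36 — matches.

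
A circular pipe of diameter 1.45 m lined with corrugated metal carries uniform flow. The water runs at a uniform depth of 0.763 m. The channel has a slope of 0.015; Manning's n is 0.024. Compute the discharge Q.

Q = 2.33 m³/s

For a circular section of diameter D = 1.45 m at depth y = 0.763 m, the central angle is θ = 2 arccos(1 − 2y/D) = 3.246 rad. Then A = (D²/8)(θ − sin θ) = 0.8807 m² and P = Dθ/2 = 2.354 m.
Hydraulic radius R = A/P = 0.8807/2.354 = 0.3742 m.
Manning's equation: Q = (1/n) A R^(2/3) S^(1/2) = (1/0.024) × 0.8807 × 0.3742^(2/3) × 0.015^(1/2) = 2.33 m³/s.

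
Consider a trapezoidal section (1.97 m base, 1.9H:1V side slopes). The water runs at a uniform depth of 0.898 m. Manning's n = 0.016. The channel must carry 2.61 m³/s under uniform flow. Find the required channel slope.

S = 0.000341

With bottom width b = 1.97 m and side slope z = 1.9: A = (b + zy)y = (1.97 + 1.9×0.898)×0.898 = 3.301 m²; P = b + 2y√(1+z²) = 1.97 + 2×0.898×2.147 = 5.826 m.
Hydraulic radius R = A/P = 3.301/5.826 = 0.5666 m.
From Manning's equation, S = [nQ / (1 A R^(2/3))]² = [0.016 × 2.61 / (1 × 3.301 × 0.5666^(2/3))]² = 0.000341.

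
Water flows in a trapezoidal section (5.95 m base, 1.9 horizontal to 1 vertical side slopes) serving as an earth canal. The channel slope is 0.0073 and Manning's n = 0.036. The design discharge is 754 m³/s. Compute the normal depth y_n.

Manning's equation rearranged: A R^(2/3) = nQ / (1·√S) = 0.036 × 754 / (√0.0073) = 317.7.
At y = 4.76 m: A R^(2/3) = 138.5 — too small.
At y = 6.93 m: A R^(2/3) = 317.5 — ≈ 317.7.

y_n = 6.93 m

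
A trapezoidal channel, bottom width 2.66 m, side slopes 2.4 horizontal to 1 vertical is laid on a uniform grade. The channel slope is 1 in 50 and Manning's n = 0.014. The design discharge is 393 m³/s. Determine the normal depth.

y_n = 2.94 m

Manning's equation rearranged: A R^(2/3) = nQ / (1·√S) = 0.014 × 393 / (√0.02) = 38.91.
Trying y = 2.49 m: A R^(2/3) = 26.62 — too small.
Trying y = 3.71 m: A R^(2/3) = 67.06 — too large.
Trying y = 2.94 m: A R^(2/3) = 38.94 — ≈ 38.91.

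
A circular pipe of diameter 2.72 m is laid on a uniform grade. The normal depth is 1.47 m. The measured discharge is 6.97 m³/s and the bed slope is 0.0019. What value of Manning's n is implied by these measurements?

For a circular section of diameter D = 2.72 m at depth y = 1.47 m, the central angle is θ = 2 arccos(1 − 2y/D) = 3.304 rad. Then A = (D²/8)(θ − sin θ) = 3.204 m² and P = Dθ/2 = 4.493 m.
Hydraulic radius R = A/P = 3.204/4.493 = 0.7132 m.
Rearranging Manning's equation: n = (1/Q) A R^(2/3) S^(1/2) = (1/6.97) × 3.204 × 0.7132^(2/3) × √0.0019 = 0.016.

n = 0.016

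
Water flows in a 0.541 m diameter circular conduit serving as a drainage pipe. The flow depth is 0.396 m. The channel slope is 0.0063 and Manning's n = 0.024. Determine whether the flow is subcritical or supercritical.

For a circular section of diameter D = 0.541 m at depth y = 0.396 m, the central angle is θ = 2 arccos(1 − 2y/D) = 4.107 rad. Then A = (D²/8)(θ − sin θ) = 0.1803 m² and P = Dθ/2 = 1.111 m.
Hydraulic radius R = A/P = 0.1803/1.111 = 0.1623 m.
V = (1/n) R^(2/3) √S = (1/0.024) × 0.1623^(2/3) × √0.0063 = 0.9841 m/s. Hydraulic depth D_h = A/T = 0.1803/0.4792 = 0.3762 m.
Froude number Fr = V/√(g·D_h) = 0.9841/√(9.81×0.3762) = 0.512, which is less than 1, so the flow is subcritical.

subcritical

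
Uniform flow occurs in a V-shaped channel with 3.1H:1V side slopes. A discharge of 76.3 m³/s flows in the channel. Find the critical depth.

At critical depth, Q² T / (g A³) = 1, i.e. A³/T = Q²/g = 76.3²/9.81 = 593.4.
Trying y = 2.84 m: A³/T = 887.7 — over.
Trying y = 2.33 m: A³/T = 330 — short.
Trying y = 2.62 m: A³/T = 593.2 — ≈ 593.4.

y_c = 2.62 m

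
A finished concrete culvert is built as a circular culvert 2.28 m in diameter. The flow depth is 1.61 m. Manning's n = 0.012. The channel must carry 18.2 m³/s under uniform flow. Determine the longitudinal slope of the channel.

For a circular section of diameter D = 2.28 m at depth y = 1.61 m, the central angle is θ = 2 arccos(1 − 2y/D) = 3.992 rad. Then A = (D²/8)(θ − sin θ) = 3.082 m² and P = Dθ/2 = 4.55 m.
Hydraulic radius R = A/P = 3.082/4.55 = 0.6773 m.
From Manning's equation, S = [nQ / (1 A R^(2/3))]² = [0.012 × 18.2 / (1 × 3.082 × 0.6773^(2/3))]² = 0.00844.

S = 0.00844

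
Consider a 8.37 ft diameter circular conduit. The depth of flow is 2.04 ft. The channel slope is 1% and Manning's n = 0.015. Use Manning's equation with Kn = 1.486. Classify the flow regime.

supercritical

For a circular section of diameter D = 8.37 ft at depth y = 2.04 ft, the central angle is θ = 2 arccos(1 − 2y/D) = 2.065 rad. Then A = (D²/8)(θ − sin θ) = 10.38 ft² and P = Dθ/2 = 8.643 ft.
Hydraulic radius R = A/P = 10.38/8.643 = 1.201 ft.
V = (1.486/n) R^(2/3) √S = (1.486/0.015) × 1.201^(2/3) × √0.01 = 11.19 ft/s. Hydraulic depth D_h = A/T = 10.38/7.187 = 1.444 ft.
Froude number Fr = V/√(g·D_h) = 11.19/√(32.2×1.444) = 1.64, which is greater than 1, so the flow is supercritical.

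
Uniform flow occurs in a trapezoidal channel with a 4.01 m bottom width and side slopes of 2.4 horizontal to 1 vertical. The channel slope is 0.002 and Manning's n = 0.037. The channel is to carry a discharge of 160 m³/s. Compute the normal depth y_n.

y_n = 4.69 m

Manning's equation rearranged: A R^(2/3) = nQ / (1·√S) = 0.037 × 160 / (√0.002) = 132.4.
At y = 5.6 m: A R^(2/3) = 201 — too large.
At y = 3.62 m: A R^(2/3) = 73.29 — too small.
At y = 4.69 m: A R^(2/3) = 132.6 — close enough.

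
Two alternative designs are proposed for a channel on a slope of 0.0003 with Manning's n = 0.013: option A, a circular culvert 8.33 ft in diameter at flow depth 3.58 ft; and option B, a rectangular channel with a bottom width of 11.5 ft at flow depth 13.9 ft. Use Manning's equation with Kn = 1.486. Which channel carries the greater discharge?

Channel A: For a circular section of diameter D = 8.33 ft at depth y = 3.58 ft, the central angle is θ = 2 arccos(1 − 2y/D) = 2.86 rad. Then A = (D²/8)(θ − sin θ) = 22.39 ft² and P = Dθ/2 = 11.91 ft. Hydraulic radius R = A/P = 22.39/11.91 = 1.88 ft. Q_A = (1.486/0.013)·22.39·1.88^(2/3)·√0.0003 = 67.53 ft³/s.
Channel B: Flow area A = b·y = 11.5 × 13.9 = 159.8 ft². Wetted perimeter P = b + 2y = 11.5 + 2×13.9 = 39.3 ft. Hydraulic radius R = A/P = 159.8/39.3 = 4.067 ft. Q_B = (1.486/0.013)·159.8·4.067^(2/3)·√0.0003 = 806.4 ft³/s.
Q_A = 67.53 ft³/s vs Q_B = 806.4 ft³/s, so channel B carries more.

channel B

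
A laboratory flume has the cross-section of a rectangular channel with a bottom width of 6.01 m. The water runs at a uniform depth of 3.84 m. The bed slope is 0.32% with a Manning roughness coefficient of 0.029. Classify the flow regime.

Flow area A = b·y = 6.01 × 3.84 = 23.08 m². Wetted perimeter P = b + 2y = 6.01 + 2×3.84 = 13.69 m.
Hydraulic radius R = A/P = 23.08/13.69 = 1.686 m.
V = (1/n) R^(2/3) √S = (1/0.029) × 1.686^(2/3) × √0.0032 = 2.763 m/s. Hydraulic depth D_h = A/T = 23.08/6.01 = 3.84 m.
Froude number Fr = V/√(g·D_h) = 2.763/√(9.81×3.84) = 0.45, which is less than 1, so the flow is subcritical.

subcritical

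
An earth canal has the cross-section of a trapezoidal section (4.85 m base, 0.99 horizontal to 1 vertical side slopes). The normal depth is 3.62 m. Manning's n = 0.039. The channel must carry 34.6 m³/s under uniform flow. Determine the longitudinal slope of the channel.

With bottom width b = 4.85 m and side slope z = 0.99: A = (b + zy)y = (4.85 + 0.99×3.62)×3.62 = 30.53 m²; P = b + 2y√(1+z²) = 4.85 + 2×3.62×1.407 = 15.04 m.
Hydraulic radius R = A/P = 30.53/15.04 = 2.03 m.
From Manning's equation, S = [nQ / (1 A R^(2/3))]² = [0.039 × 34.6 / (1 × 30.53 × 2.03^(2/3))]² = 0.00076.

S = 0.00076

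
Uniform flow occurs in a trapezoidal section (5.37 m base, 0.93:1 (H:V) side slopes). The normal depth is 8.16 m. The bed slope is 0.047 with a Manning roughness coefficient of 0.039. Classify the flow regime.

supercritical

With bottom width b = 5.37 m and side slope z = 0.93: A = (b + zy)y = (5.37 + 0.93×8.16)×8.16 = 105.7 m²; P = b + 2y√(1+z²) = 5.37 + 2×8.16×1.366 = 27.66 m.
Hydraulic radius R = A/P = 105.7/27.66 = 3.823 m.
V = (1/n) R^(2/3) √S = (1/0.039) × 3.823^(2/3) × √0.047 = 13.59 m/s. Hydraulic depth D_h = A/T = 105.7/20.55 = 5.146 m.
Froude number Fr = V/√(g·D_h) = 13.59/√(9.81×5.146) = 1.91, which is greater than 1, so the flow is supercritical.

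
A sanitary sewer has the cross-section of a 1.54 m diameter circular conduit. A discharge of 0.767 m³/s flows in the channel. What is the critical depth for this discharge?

At critical depth, Q² T / (g A³) = 1, i.e. A³/T = Q²/g = 0.767²/9.81 = 0.05997.
Try y = 0.302 m: A³/T = 0.01402 — low.
Try y = 0.511 m: A³/T = 0.1086 — high.
Try y = 0.438 m: A³/T = 0.0598 — ≈ 0.05997.

y_c = 0.438 m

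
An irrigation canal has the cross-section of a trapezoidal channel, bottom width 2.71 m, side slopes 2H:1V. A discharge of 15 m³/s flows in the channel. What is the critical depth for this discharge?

At critical depth, Q² T / (g A³) = 1, i.e. A³/T = Q²/g = 15²/9.81 = 22.94.
Try y = 0.839 m: A³/T = 8.226 — low.
Try y = 1.26 m: A³/T = 36.92 — high.
Try y = 1.11 m: A³/T = 22.92 — matches.

y_c = 1.11 m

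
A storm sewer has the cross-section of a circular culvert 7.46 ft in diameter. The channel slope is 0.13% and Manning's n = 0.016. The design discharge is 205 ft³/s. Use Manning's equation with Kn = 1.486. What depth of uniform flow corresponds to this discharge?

y_n = 5.66 ft

Manning's equation rearranged: A R^(2/3) = nQ / (1.486·√S) = 0.016 × 205 / (1.486 × √0.0013) = 61.22.
Trying y = 6.55 ft: A R^(2/3) = 69.72 — over.
Trying y = 5.66 ft: A R^(2/3) = 61.19 — ≈ 61.22.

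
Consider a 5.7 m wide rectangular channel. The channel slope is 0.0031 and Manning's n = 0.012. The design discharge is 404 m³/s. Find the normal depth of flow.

y_n = 9.11 m

Manning's equation rearranged: A R^(2/3) = nQ / (1·√S) = 0.012 × 404 / (√0.0031) = 87.07.
Try y = 10.9 m: A R^(2/3) = 107 — too large.
Try y = 7.29 m: A R^(2/3) = 67.03 — too small.
Try y = 9.11 m: A R^(2/3) = 87.06 — matches.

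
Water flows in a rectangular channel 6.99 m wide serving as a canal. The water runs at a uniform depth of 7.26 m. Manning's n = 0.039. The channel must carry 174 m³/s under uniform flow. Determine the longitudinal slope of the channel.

Flow area A = b·y = 6.99 × 7.26 = 50.75 m². Wetted perimeter P = b + 2y = 6.99 + 2×7.26 = 21.51 m.
Hydraulic radius R = A/P = 50.75/21.51 = 2.359 m.
From Manning's equation, S = [nQ / (1 A R^(2/3))]² = [0.039 × 174 / (1 × 50.75 × 2.359^(2/3))]² = 0.00569.

S = 0.00569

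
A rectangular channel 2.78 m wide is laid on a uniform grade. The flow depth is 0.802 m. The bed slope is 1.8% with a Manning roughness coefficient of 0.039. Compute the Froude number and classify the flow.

subcritical

Flow area A = b·y = 2.78 × 0.802 = 2.23 m². Wetted perimeter P = b + 2y = 2.78 + 2×0.802 = 4.384 m.
Hydraulic radius R = A/P = 2.23/4.384 = 0.5086 m.
V = (1/n) R^(2/3) √S = (1/0.039) × 0.5086^(2/3) × √0.018 = 2.192 m/s. Hydraulic depth D_h = A/T = 2.23/2.78 = 0.802 m.
Froude number Fr = V/√(g·D_h) = 2.192/√(9.81×0.802) = 0.781, which is less than 1, so the flow is subcritical.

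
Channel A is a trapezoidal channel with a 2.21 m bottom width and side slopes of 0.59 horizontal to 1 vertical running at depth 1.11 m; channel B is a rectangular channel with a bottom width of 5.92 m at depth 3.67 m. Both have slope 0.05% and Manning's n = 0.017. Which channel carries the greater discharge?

channel B

Channel A: With bottom width b = 2.21 m and side slope z = 0.59: A = (b + zy)y = (2.21 + 0.59×1.11)×1.11 = 3.18 m²; P = b + 2y√(1+z²) = 2.21 + 2×1.11×1.161 = 4.788 m. Hydraulic radius R = A/P = 3.18/4.788 = 0.6642 m. Q_A = (1/0.017)·3.18·0.6642^(2/3)·√0.0005 = 3.184 m³/s.
Channel B: Flow area A = b·y = 5.92 × 3.67 = 21.73 m². Wetted perimeter P = b + 2y = 5.92 + 2×3.67 = 13.26 m. Hydraulic radius R = A/P = 21.73/13.26 = 1.638 m. Q_B = (1/0.017)·21.73·1.638^(2/3)·√0.0005 = 39.72 m³/s.
Q_A = 3.184 m³/s vs Q_B = 39.72 m³/s, so channel B carries more.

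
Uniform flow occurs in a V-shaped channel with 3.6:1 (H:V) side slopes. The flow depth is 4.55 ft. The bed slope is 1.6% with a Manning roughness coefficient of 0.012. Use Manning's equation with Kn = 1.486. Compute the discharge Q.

Q = 1970 ft³/s

For a triangular section with side slope z = 3.6: A = zy² = 3.6×4.55² = 74.53 ft²; P = 2y√(1+z²) = 2×4.55×3.736 = 34 ft.
Hydraulic radius R = A/P = 74.53/34 = 2.192 ft.
Manning's equation: Q = (1.486/n) A R^(2/3) S^(1/2) = (1.486/0.012) × 74.53 × 2.192^(2/3) × 0.016^(1/2) = 1970 ft³/s.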